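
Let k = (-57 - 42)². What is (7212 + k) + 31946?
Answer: 48959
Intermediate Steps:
k = 9801 (k = (-99)² = 9801)
(7212 + k) + 31946 = (7212 + 9801) + 31946 = 17013 + 31946 = 48959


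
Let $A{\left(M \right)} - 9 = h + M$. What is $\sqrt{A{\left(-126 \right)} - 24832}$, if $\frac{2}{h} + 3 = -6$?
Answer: $\frac{i \sqrt{224543}}{3} \approx 157.95 i$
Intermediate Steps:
$h = - \frac{2}{9}$ ($h = \frac{2}{-3 - 6} = \frac{2}{-9} = 2 \left(- \frac{1}{9}\right) = - \frac{2}{9} \approx -0.22222$)
$A{\left(M \right)} = \frac{79}{9} + M$ ($A{\left(M \right)} = 9 + \left(- \frac{2}{9} + M\right) = \frac{79}{9} + M$)
$\sqrt{A{\left(-126 \right)} - 24832} = \sqrt{\left(\frac{79}{9} - 126\right) - 24832} = \sqrt{- \frac{1055}{9} - 24832} = \sqrt{- \frac{224543}{9}} = \frac{i \sqrt{224543}}{3}$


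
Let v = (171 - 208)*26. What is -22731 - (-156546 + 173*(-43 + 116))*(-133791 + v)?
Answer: -19393270232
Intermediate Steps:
v = -962 (v = -37*26 = -962)
-22731 - (-156546 + 173*(-43 + 116))*(-133791 + v) = -22731 - (-156546 + 173*(-43 + 116))*(-133791 - 962) = -22731 - (-156546 + 173*73)*(-134753) = -22731 - (-156546 + 12629)*(-134753) = -22731 - (-143917)*(-134753) = -22731 - 1*19393247501 = -22731 - 19393247501 = -19393270232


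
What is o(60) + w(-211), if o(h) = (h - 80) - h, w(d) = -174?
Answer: -254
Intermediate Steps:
o(h) = -80 (o(h) = (-80 + h) - h = -80)
o(60) + w(-211) = -80 - 174 = -254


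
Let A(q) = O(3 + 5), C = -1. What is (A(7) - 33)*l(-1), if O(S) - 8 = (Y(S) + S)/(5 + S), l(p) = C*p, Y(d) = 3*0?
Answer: -317/13 ≈ -24.385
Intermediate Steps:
Y(d) = 0
l(p) = -p
O(S) = 8 + S/(5 + S) (O(S) = 8 + (0 + S)/(5 + S) = 8 + S/(5 + S))
A(q) = 112/13 (A(q) = (40 + 9*(3 + 5))/(5 + (3 + 5)) = (40 + 9*8)/(5 + 8) = (40 + 72)/13 = (1/13)*112 = 112/13)
(A(7) - 33)*l(-1) = (112/13 - 33)*(-1*(-1)) = -317/13*1 = -317/13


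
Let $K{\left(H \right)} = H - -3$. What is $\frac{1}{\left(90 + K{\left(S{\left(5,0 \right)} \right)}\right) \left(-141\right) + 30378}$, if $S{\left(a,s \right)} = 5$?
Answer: $\frac{1}{16560} \approx 6.0386 \cdot 10^{-5}$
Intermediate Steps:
$K{\left(H \right)} = 3 + H$ ($K{\left(H \right)} = H + 3 = 3 + H$)
$\frac{1}{\left(90 + K{\left(S{\left(5,0 \right)} \right)}\right) \left(-141\right) + 30378} = \frac{1}{\left(90 + \left(3 + 5\right)\right) \left(-141\right) + 30378} = \frac{1}{\left(90 + 8\right) \left(-141\right) + 30378} = \frac{1}{98 \left(-141\right) + 30378} = \frac{1}{-13818 + 30378} = \frac{1}{16560}$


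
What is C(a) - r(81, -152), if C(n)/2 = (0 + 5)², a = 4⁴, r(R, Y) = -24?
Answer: 74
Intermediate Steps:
a = 256
C(n) = 50 (C(n) = 2*(0 + 5)² = 2*5² = 2*25 = 50)
C(a) - r(81, -152) = 50 - 1*(-24) = 50 + 24 = 74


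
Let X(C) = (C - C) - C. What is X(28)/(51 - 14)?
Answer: -28/37 ≈ -0.75676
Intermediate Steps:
X(C) = -C (X(C) = 0 - C = -C)
X(28)/(51 - 14) = (-1*28)/(51 - 14) = -28/37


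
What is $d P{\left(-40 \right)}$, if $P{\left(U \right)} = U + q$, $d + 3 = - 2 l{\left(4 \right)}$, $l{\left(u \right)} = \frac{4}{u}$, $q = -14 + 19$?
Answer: $175$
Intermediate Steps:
$q = 5$
$d = -5$ ($d = -3 - 2 \cdot \frac{4}{4} = -3 - 2 \cdot 4 \cdot \frac{1}{4} = -3 - 2 = -5$)
$P{\left(U \right)} = 5 + U$ ($P{\left(U \right)} = U + 5 = 5 + U$)
$d P{\left(-40 \right)} = - 5 \left(5 - 40\right) = \left(-5\right) \left(-35\right) = 175$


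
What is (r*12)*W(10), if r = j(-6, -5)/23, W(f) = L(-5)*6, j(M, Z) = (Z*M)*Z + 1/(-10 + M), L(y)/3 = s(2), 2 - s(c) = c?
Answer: 0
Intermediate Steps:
s(c) = 2 - c
L(y) = 0 (L(y) = 3*(2 - 1*2) = 3*(2 - 2) = 3*0 = 0)
j(M, Z) = 1/(-10 + M) + M*Z² (j(M, Z) = (M*Z)*Z + 1/(-10 + M) = M*Z² + 1/(-10 + M) = 1/(-10 + M) + M*Z²)
W(f) = 0 (W(f) = 0*6 = 0)
r = -2401/368 (r = ((1 + (-6)²*(-5)² - 10*(-6)*(-5)²)/(-10 - 6))/23 = ((1 + 36*25 - 10*(-6)*25)/(-16))*(1/23) = -(1 + 900 + 1500)/16*(1/23) = -1/16*2401*(1/23) = -2401/16*1/23 = -2401/368 ≈ -6.5245)
(r*12)*W(10) = -2401/368*12*0 = -7203/92*0 = 0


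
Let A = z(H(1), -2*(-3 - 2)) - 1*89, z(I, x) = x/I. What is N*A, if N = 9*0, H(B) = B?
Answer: 0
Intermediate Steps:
N = 0
A = -79 (A = -2*(-3 - 2)/1 - 1*89 = -2*(-5)*1 - 89 = 10*1 - 89 = 10 - 89 = -79)
N*A = 0*(-79) = 0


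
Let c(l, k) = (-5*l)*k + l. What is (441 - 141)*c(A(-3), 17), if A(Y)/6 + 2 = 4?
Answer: -302400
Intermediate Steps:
A(Y) = 12 (A(Y) = -12 + 6*4 = -12 + 24 = 12)
c(l, k) = l - 5*k*l (c(l, k) = -5*k*l + l = l - 5*k*l)
(441 - 141)*c(A(-3), 17) = (441 - 141)*(12*(1 - 5*17)) = 300*(12*(1 - 85)) = 300*(12*(-84)) = 300*(-1008) = -302400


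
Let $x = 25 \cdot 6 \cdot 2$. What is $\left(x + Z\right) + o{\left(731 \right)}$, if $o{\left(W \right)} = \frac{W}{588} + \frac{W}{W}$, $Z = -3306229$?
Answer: $- \frac{1943884933}{588} \approx -3.3059 \cdot 10^{6}$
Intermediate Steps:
$o{\left(W \right)} = 1 + \frac{W}{588}$ ($o{\left(W \right)} = W \frac{1}{588} + 1 = \frac{W}{588} + 1 = 1 + \frac{W}{588}$)
$x = 300$ ($x = 150 \cdot 2 = 300$)
$\left(x + Z\right) + o{\left(731 \right)} = \left(300 - 3306229\right) + \left(1 + \frac{1}{588} \cdot 731\right) = -3305929 + \left(1 + \frac{731}{588}\right) = -3305929 + \frac{1319}{588} = - \frac{1943884933}{588}$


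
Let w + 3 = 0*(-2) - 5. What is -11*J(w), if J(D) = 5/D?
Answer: 55/8 ≈ 6.8750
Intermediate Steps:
w = -8 (w = -3 + (0*(-2) - 5) = -3 + (0 - 5) = -3 - 5 = -8)
-11*J(w) = -55/(-8) = -55*(-1)/8 = -11*(-5/8) = 55/8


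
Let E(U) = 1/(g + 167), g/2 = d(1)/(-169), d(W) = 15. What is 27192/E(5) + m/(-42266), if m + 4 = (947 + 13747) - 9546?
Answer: 16201065740780/3571477 ≈ 4.5362e+6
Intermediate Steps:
m = 5144 (m = -4 + ((947 + 13747) - 9546) = -4 + (14694 - 9546) = -4 + 5148 = 5144)
g = -30/169 (g = 2*(15/(-169)) = 2*(15*(-1/169)) = 2*(-15/169) = -30/169 ≈ -0.17751)
E(U) = 169/28193 (E(U) = 1/(-30/169 + 167) = 1/(28193/169) = 169/28193)
27192/E(5) + m/(-42266) = 27192/(169/28193) + 5144/(-42266) = 27192*(28193/169) + 5144*(-1/42266) = 766624056/169 - 2572/21133 = 16201065740780/3571477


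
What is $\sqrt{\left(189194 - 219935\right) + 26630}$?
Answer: $i \sqrt{4111} \approx 64.117 i$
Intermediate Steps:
$\sqrt{\left(189194 - 219935\right) + 26630} = \sqrt{-30741 + 26630} = \sqrt{-4111} = i \sqrt{4111}$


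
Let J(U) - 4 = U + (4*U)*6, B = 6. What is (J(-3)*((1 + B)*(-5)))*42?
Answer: 104370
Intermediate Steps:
J(U) = 4 + 25*U (J(U) = 4 + (U + (4*U)*6) = 4 + (U + 24*U) = 4 + 25*U)
(J(-3)*((1 + B)*(-5)))*42 = ((4 + 25*(-3))*((1 + 6)*(-5)))*42 = ((4 - 75)*(7*(-5)))*42 = -71*(-35)*42 = 2485*42 = 104370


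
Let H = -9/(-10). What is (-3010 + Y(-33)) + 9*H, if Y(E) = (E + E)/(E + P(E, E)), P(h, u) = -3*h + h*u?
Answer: -210137/70 ≈ -3002.0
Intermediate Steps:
H = 9/10 (H = -9*(-1/10) = 9/10 ≈ 0.90000)
Y(E) = 2*E/(E + E*(-3 + E)) (Y(E) = (E + E)/(E + E*(-3 + E)) = (2*E)/(E + E*(-3 + E)) = 2*E/(E + E*(-3 + E)))
(-3010 + Y(-33)) + 9*H = (-3010 + 2/(-2 - 33)) + 9*(9/10) = (-3010 + 2/(-35)) + 81/10 = (-3010 + 2*(-1/35)) + 81/10 = (-3010 - 2/35) + 81/10 = -105352/35 + 81/10 = -210137/70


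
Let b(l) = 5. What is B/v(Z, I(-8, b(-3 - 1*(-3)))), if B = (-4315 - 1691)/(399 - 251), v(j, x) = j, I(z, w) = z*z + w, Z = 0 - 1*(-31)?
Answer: -3003/2294 ≈ -1.3091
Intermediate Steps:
Z = 31 (Z = 0 + 31 = 31)
I(z, w) = w + z² (I(z, w) = z² + w = w + z²)
B = -3003/74 (B = -6006/148 = -6006*1/148 = -3003/74 ≈ -40.581)
B/v(Z, I(-8, b(-3 - 1*(-3)))) = -3003/74/31 = -3003/74*1/31 = -3003/2294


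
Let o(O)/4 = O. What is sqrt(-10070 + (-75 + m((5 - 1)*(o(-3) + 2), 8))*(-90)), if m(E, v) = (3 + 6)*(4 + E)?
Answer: 4*sqrt(1615) ≈ 160.75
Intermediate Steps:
o(O) = 4*O
m(E, v) = 36 + 9*E (m(E, v) = 9*(4 + E) = 36 + 9*E)
sqrt(-10070 + (-75 + m((5 - 1)*(o(-3) + 2), 8))*(-90)) = sqrt(-10070 + (-75 + (36 + 9*((5 - 1)*(4*(-3) + 2))))*(-90)) = sqrt(-10070 + (-75 + (36 + 9*(4*(-12 + 2))))*(-90)) = sqrt(-10070 + (-75 + (36 + 9*(4*(-10))))*(-90)) = sqrt(-10070 + (-75 + (36 + 9*(-40)))*(-90)) = sqrt(-10070 + (-75 + (36 - 360))*(-90)) = sqrt(-10070 + (-75 - 324)*(-90)) = sqrt(-10070 - 399*(-90)) = sqrt(-10070 + 35910) = sqrt(25840) = 4*sqrt(1615)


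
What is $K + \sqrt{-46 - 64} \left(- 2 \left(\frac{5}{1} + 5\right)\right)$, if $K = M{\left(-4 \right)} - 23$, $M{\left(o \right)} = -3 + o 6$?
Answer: $-50 - 20 i \sqrt{110} \approx -50.0 - 209.76 i$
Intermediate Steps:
$M{\left(o \right)} = -3 + 6 o$
$K = -50$ ($K = \left(-3 + 6 \left(-4\right)\right) - 23 = \left(-3 - 24\right) - 23 = -27 - 23 = -50$)
$K + \sqrt{-46 - 64} \left(- 2 \left(\frac{5}{1} + 5\right)\right) = -50 + \sqrt{-46 - 64} \left(- 2 \left(\frac{5}{1} + 5\right)\right) = -50 + \sqrt{-110} \left(- 2 \left(5 \cdot 1 + 5\right)\right) = -50 + i \sqrt{110} \left(- 2 \left(5 + 5\right)\right) = -50 + i \sqrt{110} \left(\left(-2\right) 10\right) = -50 + i \sqrt{110} \left(-20\right) = -50 - 20 i \sqrt{110}$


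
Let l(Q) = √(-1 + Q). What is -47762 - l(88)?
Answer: -47762 - √87 ≈ -47771.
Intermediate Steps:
-47762 - l(88) = -47762 - √(-1 + 88) = -47762 - √87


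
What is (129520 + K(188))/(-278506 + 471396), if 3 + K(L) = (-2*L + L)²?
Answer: 164861/192890 ≈ 0.85469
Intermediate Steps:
K(L) = -3 + L² (K(L) = -3 + (-2*L + L)² = -3 + (-L)² = -3 + L²)
(129520 + K(188))/(-278506 + 471396) = (129520 + (-3 + 188²))/(-278506 + 471396) = (129520 + (-3 + 35344))/192890 = (129520 + 35341)*(1/192890) = 164861*(1/192890) = 164861/192890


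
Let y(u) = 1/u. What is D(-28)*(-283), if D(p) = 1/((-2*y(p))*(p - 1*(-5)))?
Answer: 3962/23 ≈ 172.26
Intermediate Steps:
D(p) = -p/(2*(5 + p)) (D(p) = 1/((-2/p)*(p - 1*(-5))) = 1/((-2/p)*(p + 5)) = 1/((-2/p)*(5 + p)) = 1/(-2*(5 + p)/p) = -p/(2*(5 + p)))
D(-28)*(-283) = -1*(-28)/(10 + 2*(-28))*(-283) = -1*(-28)/(10 - 56)*(-283) = -1*(-28)/(-46)*(-283) = -1*(-28)*(-1/46)*(-283) = -14/23*(-283) = 3962/23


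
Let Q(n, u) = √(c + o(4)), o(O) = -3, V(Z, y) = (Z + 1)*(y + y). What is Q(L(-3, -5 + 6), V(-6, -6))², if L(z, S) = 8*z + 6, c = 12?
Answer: 9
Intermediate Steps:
V(Z, y) = 2*y*(1 + Z) (V(Z, y) = (1 + Z)*(2*y) = 2*y*(1 + Z))
L(z, S) = 6 + 8*z
Q(n, u) = 3 (Q(n, u) = √(12 - 3) = √9 = 3)
Q(L(-3, -5 + 6), V(-6, -6))² = 3² = 9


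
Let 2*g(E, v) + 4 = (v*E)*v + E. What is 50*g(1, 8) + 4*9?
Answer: 1561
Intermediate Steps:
g(E, v) = -2 + E/2 + E*v²/2 (g(E, v) = -2 + ((v*E)*v + E)/2 = -2 + ((E*v)*v + E)/2 = -2 + (E*v² + E)/2 = -2 + (E + E*v²)/2 = -2 + (E/2 + E*v²/2) = -2 + E/2 + E*v²/2)
50*g(1, 8) + 4*9 = 50*(-2 + (½)*1 + (½)*1*8²) + 4*9 = 50*(-2 + ½ + (½)*1*64) + 36 = 50*(-2 + ½ + 32) + 36 = 50*(61/2) + 36 = 1525 + 36 = 1561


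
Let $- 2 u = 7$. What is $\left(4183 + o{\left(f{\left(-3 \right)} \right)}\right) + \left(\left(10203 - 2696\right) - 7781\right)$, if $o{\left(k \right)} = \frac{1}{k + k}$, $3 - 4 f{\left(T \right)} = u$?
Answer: $\frac{50821}{13} \approx 3909.3$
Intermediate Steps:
$u = - \frac{7}{2}$ ($u = \left(- \frac{1}{2}\right) 7 = - \frac{7}{2} \approx -3.5$)
$f{\left(T \right)} = \frac{13}{8}$ ($f{\left(T \right)} = \frac{3}{4} - - \frac{7}{8} = \frac{3}{4} + \frac{7}{8} = \frac{13}{8}$)
$o{\left(k \right)} = \frac{1}{2 k}$
$\left(4183 + o{\left(f{\left(-3 \right)} \right)}\right) + \left(\left(10203 - 2696\right) - 7781\right) = \left(4183 + \frac{1}{2 \cdot \frac{13}{8}}\right) + \left(\left(10203 - 2696\right) - 7781\right) = \left(4183 + \frac{1}{2} \cdot \frac{8}{13}\right) + \left(7507 - 7781\right) = \left(4183 + \frac{4}{13}\right) - 274 = \frac{54383}{13} - 274 = \frac{50821}{13}$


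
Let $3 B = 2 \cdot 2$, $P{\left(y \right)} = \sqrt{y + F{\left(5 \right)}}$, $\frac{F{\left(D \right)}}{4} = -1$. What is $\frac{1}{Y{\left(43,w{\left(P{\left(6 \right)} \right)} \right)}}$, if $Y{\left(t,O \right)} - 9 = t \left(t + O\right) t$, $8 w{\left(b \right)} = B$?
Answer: $\frac{6}{478945} \approx 1.2528 \cdot 10^{-5}$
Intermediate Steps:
$F{\left(D \right)} = -4$ ($F{\left(D \right)} = 4 \left(-1\right) = -4$)
$P{\left(y \right)} = \sqrt{-4 + y}$ ($P{\left(y \right)} = \sqrt{y - 4} = \sqrt{-4 + y}$)
$B = \frac{4}{3}$ ($B = \frac{2 \cdot 2}{3} = \frac{1}{3} \cdot 4 = \frac{4}{3} \approx 1.3333$)
$w{\left(b \right)} = \frac{1}{6}$ ($w{\left(b \right)} = \frac{1}{8} \cdot \frac{4}{3} = \frac{1}{6}$)
$Y{\left(t,O \right)} = 9 + t^{2} \left(O + t\right)$ ($Y{\left(t,O \right)} = 9 + t \left(t + O\right) t = 9 + t \left(O + t\right) t = 9 + t^{2} \left(O + t\right)$)
$\frac{1}{Y{\left(43,w{\left(P{\left(6 \right)} \right)} \right)}} = \frac{1}{9 + 43^{3} + \frac{43^{2}}{6}} = \frac{1}{9 + 79507 + \frac{1}{6} \cdot 1849} = \frac{1}{9 + 79507 + \frac{1849}{6}} = \frac{1}{\frac{478945}{6}} = \frac{6}{478945}$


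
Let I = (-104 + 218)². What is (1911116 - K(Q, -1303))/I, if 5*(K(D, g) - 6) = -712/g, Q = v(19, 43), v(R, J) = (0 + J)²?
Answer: 2075146823/14111490 ≈ 147.05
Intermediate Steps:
v(R, J) = J²
I = 12996 (I = 114² = 12996)
Q = 1849 (Q = 43² = 1849)
K(D, g) = 6 - 712/(5*g) (K(D, g) = 6 + (-712/g)/5 = 6 - 712/(5*g))
(1911116 - K(Q, -1303))/I = (1911116 - (6 - 712/5/(-1303)))/12996 = (1911116 - (6 - 712/5*(-1/1303)))*(1/12996) = (1911116 - (6 + 712/6515))*(1/12996) = (1911116 - 1*39802/6515)*(1/12996) = (1911116 - 39802/6515)*(1/12996) = (12450880938/6515)*(1/12996) = 2075146823/14111490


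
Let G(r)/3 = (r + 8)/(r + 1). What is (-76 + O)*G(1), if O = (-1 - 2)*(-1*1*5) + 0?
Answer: -1647/2 ≈ -823.50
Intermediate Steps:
O = 15 (O = -(-3)*5 + 0 = -3*(-5) + 0 = 15 + 0 = 15)
G(r) = 3*(8 + r)/(1 + r) (G(r) = 3*((r + 8)/(r + 1)) = 3*((8 + r)/(1 + r)) = 3*(8 + r)/(1 + r))
(-76 + O)*G(1) = (-76 + 15)*(3*(8 + 1)/(1 + 1)) = -183*9/2 = -61*27/2 = -1647/2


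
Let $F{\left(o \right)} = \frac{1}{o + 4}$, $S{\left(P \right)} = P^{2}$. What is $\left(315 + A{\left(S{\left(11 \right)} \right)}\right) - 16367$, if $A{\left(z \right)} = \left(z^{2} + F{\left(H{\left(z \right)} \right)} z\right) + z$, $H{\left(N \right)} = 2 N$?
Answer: $- \frac{317219}{246} \approx -1289.5$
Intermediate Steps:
$F{\left(o \right)} = \frac{1}{4 + o}$
$A{\left(z \right)} = z + z^{2} + \frac{z}{4 + 2 z}$ ($A{\left(z \right)} = \left(z^{2} + \frac{z}{4 + 2 z}\right) + z = z + z^{2} + \frac{z}{4 + 2 z}$)
$\left(315 + A{\left(S{\left(11 \right)} \right)}\right) - 16367 = \left(315 + \frac{11^{2} \left(1 + 2 \left(1 + 11^{2}\right) \left(2 + 11^{2}\right)\right)}{2 \left(2 + 11^{2}\right)}\right) - 16367 = \left(315 + \frac{1}{2} \cdot 121 \frac{1}{2 + 121} \left(1 + 2 \left(1 + 121\right) \left(2 + 121\right)\right)\right) - 16367 = \left(315 + \frac{1}{2} \cdot 121 \cdot \frac{1}{123} \left(1 + 2 \cdot 122 \cdot 123\right)\right) - 16367 = \left(315 + \frac{1}{2} \cdot 121 \cdot \frac{1}{123} \left(1 + 30012\right)\right) - 16367 = \left(315 + \frac{1}{2} \cdot 121 \cdot \frac{1}{123} \cdot 30013\right) - 16367 = \left(315 + \frac{3631573}{246}\right) - 16367 = \frac{3709063}{246} - 16367 = - \frac{317219}{246}$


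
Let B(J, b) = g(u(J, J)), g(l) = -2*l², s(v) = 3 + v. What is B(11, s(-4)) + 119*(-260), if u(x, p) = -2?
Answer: -30948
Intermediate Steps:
B(J, b) = -8 (B(J, b) = -2*(-2)² = -2*4 = -8)
B(11, s(-4)) + 119*(-260) = -8 + 119*(-260) = -8 - 30940 = -30948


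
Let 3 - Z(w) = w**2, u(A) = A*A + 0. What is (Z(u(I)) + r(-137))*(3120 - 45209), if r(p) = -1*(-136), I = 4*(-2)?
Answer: 166546173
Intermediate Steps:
I = -8
u(A) = A**2 (u(A) = A**2 + 0 = A**2)
r(p) = 136
Z(w) = 3 - w**2
(Z(u(I)) + r(-137))*(3120 - 45209) = ((3 - ((-8)**2)**2) + 136)*(3120 - 45209) = ((3 - 1*64**2) + 136)*(-42089) = ((3 - 1*4096) + 136)*(-42089) = ((3 - 4096) + 136)*(-42089) = (-4093 + 136)*(-42089) = -3957*(-42089) = 166546173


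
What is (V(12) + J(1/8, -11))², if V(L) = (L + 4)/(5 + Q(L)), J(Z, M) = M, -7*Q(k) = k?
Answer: 19881/529 ≈ 37.582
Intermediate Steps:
Q(k) = -k/7
V(L) = (4 + L)/(5 - L/7) (V(L) = (L + 4)/(5 - L/7) = (4 + L)/(5 - L/7))
(V(12) + J(1/8, -11))² = (7*(-4 - 1*12)/(-35 + 12) - 11)² = (7*(-4 - 12)/(-23) - 11)² = (7*(-1/23)*(-16) - 11)² = (112/23 - 11)² = (-141/23)² = 19881/529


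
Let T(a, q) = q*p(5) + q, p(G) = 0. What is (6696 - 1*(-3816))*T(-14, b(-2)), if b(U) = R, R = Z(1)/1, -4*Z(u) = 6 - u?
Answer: -13140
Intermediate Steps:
Z(u) = -3/2 + u/4 (Z(u) = -(6 - u)/4 = -3/2 + u/4)
R = -5/4 (R = (-3/2 + (1/4)*1)/1 = (-3/2 + 1/4)*1 = -5/4*1 = -5/4 ≈ -1.2500)
b(U) = -5/4
T(a, q) = q (T(a, q) = q*0 + q = 0 + q = q)
(6696 - 1*(-3816))*T(-14, b(-2)) = (6696 - 1*(-3816))*(-5/4) = (6696 + 3816)*(-5/4) = 10512*(-5/4) = -13140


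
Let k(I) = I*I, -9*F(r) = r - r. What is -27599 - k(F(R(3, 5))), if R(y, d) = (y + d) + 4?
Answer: -27599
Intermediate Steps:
R(y, d) = 4 + d + y (R(y, d) = (d + y) + 4 = 4 + d + y)
F(r) = 0 (F(r) = -(r - r)/9 = -⅑*0 = 0)
k(I) = I²
-27599 - k(F(R(3, 5))) = -27599 - 1*0² = -27599 - 1*0 = -27599 + 0 = -27599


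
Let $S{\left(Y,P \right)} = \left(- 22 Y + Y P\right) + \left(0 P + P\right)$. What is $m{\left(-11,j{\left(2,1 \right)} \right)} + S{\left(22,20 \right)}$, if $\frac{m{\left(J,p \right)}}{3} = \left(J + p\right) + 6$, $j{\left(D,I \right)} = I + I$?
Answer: $-33$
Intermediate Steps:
$j{\left(D,I \right)} = 2 I$
$m{\left(J,p \right)} = 18 + 3 J + 3 p$ ($m{\left(J,p \right)} = 3 \left(\left(J + p\right) + 6\right) = 3 \left(6 + J + p\right) = 18 + 3 J + 3 p$)
$S{\left(Y,P \right)} = P - 22 Y + P Y$ ($S{\left(Y,P \right)} = \left(- 22 Y + P Y\right) + \left(0 + P\right) = \left(- 22 Y + P Y\right) + P = P - 22 Y + P Y$)
$m{\left(-11,j{\left(2,1 \right)} \right)} + S{\left(22,20 \right)} = \left(18 + 3 \left(-11\right) + 3 \cdot 2 \cdot 1\right) + \left(20 - 484 + 20 \cdot 22\right) = \left(18 - 33 + 3 \cdot 2\right) + \left(20 - 484 + 440\right) = \left(18 - 33 + 6\right) - 24 = -9 - 24 = -33$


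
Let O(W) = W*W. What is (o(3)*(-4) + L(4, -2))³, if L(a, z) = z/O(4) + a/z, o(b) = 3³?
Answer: -683797841/512 ≈ -1.3355e+6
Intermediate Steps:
O(W) = W²
o(b) = 27
L(a, z) = z/16 + a/z (L(a, z) = z/(4²) + a/z = z/16 + a/z)
(o(3)*(-4) + L(4, -2))³ = (27*(-4) + ((1/16)*(-2) + 4/(-2)))³ = (-108 + (-⅛ + 4*(-½)))³ = (-108 + (-⅛ - 2))³ = (-108 - 17/8)³ = (-881/8)³ = -683797841/512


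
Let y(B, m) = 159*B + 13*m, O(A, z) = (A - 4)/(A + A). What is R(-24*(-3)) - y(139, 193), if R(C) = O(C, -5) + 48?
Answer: -884215/36 ≈ -24562.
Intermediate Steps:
O(A, z) = (-4 + A)/(2*A) (O(A, z) = (-4 + A)/((2*A)) = (-4 + A)*(1/(2*A)) = (-4 + A)/(2*A))
y(B, m) = 13*m + 159*B
R(C) = 48 + (-4 + C)/(2*C) (R(C) = (-4 + C)/(2*C) + 48 = 48 + (-4 + C)/(2*C))
R(-24*(-3)) - y(139, 193) = (97/2 - 2/((-24*(-3)))) - (13*193 + 159*139) = (97/2 - 2/72) - (2509 + 22101) = (97/2 - 2*1/72) - 1*24610 = (97/2 - 1/36) - 24610 = 1745/36 - 24610 = -884215/36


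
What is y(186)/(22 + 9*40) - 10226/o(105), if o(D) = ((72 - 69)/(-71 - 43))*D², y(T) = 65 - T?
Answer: 147106591/4211550 ≈ 34.929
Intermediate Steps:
o(D) = -D²/38 (o(D) = (3/(-114))*D² = (3*(-1/114))*D² = -D²/38)
y(186)/(22 + 9*40) - 10226/o(105) = (65 - 1*186)/(22 + 9*40) - 10226/((-1/38*105²)) = (65 - 186)/(22 + 360) - 10226/((-1/38*11025)) = -121/382 - 10226/(-11025/38) = -121*1/382 - 10226*(-38/11025) = -121/382 + 388588/11025 = 147106591/4211550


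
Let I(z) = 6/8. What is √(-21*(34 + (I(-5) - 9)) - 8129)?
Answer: I*√34679/2 ≈ 93.111*I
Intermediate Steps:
I(z) = ¾ (I(z) = 6*(⅛) = ¾)
√(-21*(34 + (I(-5) - 9)) - 8129) = √(-21*(34 + (¾ - 9)) - 8129) = √(-21*(34 - 33/4) - 8129) = √(-21*103/4 - 8129) = √(-2163/4 - 8129) = √(-34679/4) = I*√34679/2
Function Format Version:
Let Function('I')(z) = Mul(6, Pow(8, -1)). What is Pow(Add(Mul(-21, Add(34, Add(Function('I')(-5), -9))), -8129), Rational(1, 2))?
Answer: Mul(Rational(1, 2), I, Pow(34679, Rational(1, 2))) ≈ Mul(93.111, I)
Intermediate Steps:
Function('I')(z) = Rational(3, 4) (Function('I')(z) = Mul(6, Rational(1, 8)) = Rational(3, 4))
Pow(Add(Mul(-21, Add(34, Add(Function('I')(-5), -9))), -8129), Rational(1, 2)) = Pow(Add(Mul(-21, Add(34, Add(Rational(3, 4), -9))), -8129), Rational(1, 2)) = Pow(Add(Mul(-21, Add(34, Rational(-33, 4))), -8129), Rational(1, 2)) = Pow(Add(Mul(-21, Rational(103, 4)), -8129), Rational(1, 2)) = Pow(Add(Rational(-2163, 4), -8129), Rational(1, 2)) = Pow(Rational(-34679, 4), Rational(1, 2)) = Mul(Rational(1, 2), I, Pow(34679, Rational(1, 2)))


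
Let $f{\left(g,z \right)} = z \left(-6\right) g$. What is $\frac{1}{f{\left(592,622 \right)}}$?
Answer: $- \frac{1}{2209344} \approx -4.5262 \cdot 10^{-7}$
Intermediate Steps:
$f{\left(g,z \right)} = - 6 g z$ ($f{\left(g,z \right)} = - 6 z g = - 6 g z$)
$\frac{1}{f{\left(592,622 \right)}} = \frac{1}{\left(-6\right) 592 \cdot 622} = \frac{1}{-2209344} = - \frac{1}{2209344}$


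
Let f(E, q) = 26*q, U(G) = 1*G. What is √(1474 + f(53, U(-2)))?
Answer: 3*√158 ≈ 37.709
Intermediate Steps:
U(G) = G
√(1474 + f(53, U(-2))) = √(1474 + 26*(-2)) = √(1474 - 52) = √1422 = 3*√158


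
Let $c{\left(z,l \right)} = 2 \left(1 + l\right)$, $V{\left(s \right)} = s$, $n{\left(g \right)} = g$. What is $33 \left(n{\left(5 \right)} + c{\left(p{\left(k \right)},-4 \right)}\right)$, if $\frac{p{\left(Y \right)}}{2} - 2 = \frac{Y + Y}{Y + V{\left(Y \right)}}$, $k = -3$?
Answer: $-33$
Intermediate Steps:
$p{\left(Y \right)} = 6$ ($p{\left(Y \right)} = 4 + 2 \frac{Y + Y}{Y + Y} = 4 + 2 \frac{2 Y}{2 Y} = 4 + 2 \cdot 2 Y \frac{1}{2 Y} = 4 + 2 \cdot 1 = 4 + 2 = 6$)
$c{\left(z,l \right)} = 2 + 2 l$
$33 \left(n{\left(5 \right)} + c{\left(p{\left(k \right)},-4 \right)}\right) = 33 \left(5 + \left(2 + 2 \left(-4\right)\right)\right) = 33 \left(5 + \left(2 - 8\right)\right) = 33 \left(5 - 6\right) = 33 \left(-1\right) = -33$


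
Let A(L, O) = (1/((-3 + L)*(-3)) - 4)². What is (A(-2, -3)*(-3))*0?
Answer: 0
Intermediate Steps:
A(L, O) = (-4 - 1/(3*(-3 + L)))² (A(L, O) = (-⅓/(-3 + L) - 4)² = (-1/(3*(-3 + L)) - 4)² = (-4 - 1/(3*(-3 + L)))²)
(A(-2, -3)*(-3))*0 = (((-35 + 12*(-2))²/(9*(-3 - 2)²))*(-3))*0 = (((⅑)*(-35 - 24)²/(-5)²)*(-3))*0 = (((⅑)*(-59)²*(1/25))*(-3))*0 = (((⅑)*3481*(1/25))*(-3))*0 = ((3481/225)*(-3))*0 = -3481/75*0 = 0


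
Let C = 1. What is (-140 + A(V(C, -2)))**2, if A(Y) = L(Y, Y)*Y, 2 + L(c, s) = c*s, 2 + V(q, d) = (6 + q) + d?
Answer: 14161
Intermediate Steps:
V(q, d) = 4 + d + q (V(q, d) = -2 + ((6 + q) + d) = -2 + (6 + d + q) = 4 + d + q)
L(c, s) = -2 + c*s
A(Y) = Y*(-2 + Y**2) (A(Y) = (-2 + Y*Y)*Y = (-2 + Y**2)*Y = Y*(-2 + Y**2))
(-140 + A(V(C, -2)))**2 = (-140 + (4 - 2 + 1)*(-2 + (4 - 2 + 1)**2))**2 = (-140 + 3*(-2 + 3**2))**2 = (-140 + 3*(-2 + 9))**2 = (-140 + 3*7)**2 = (-140 + 21)**2 = (-119)**2 = 14161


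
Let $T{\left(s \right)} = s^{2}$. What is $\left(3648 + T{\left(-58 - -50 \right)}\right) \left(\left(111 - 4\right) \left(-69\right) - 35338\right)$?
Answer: $-158580352$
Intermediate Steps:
$\left(3648 + T{\left(-58 - -50 \right)}\right) \left(\left(111 - 4\right) \left(-69\right) - 35338\right) = \left(3648 + \left(-58 - -50\right)^{2}\right) \left(\left(111 - 4\right) \left(-69\right) - 35338\right) = \left(3648 + \left(-58 + 50\right)^{2}\right) \left(107 \left(-69\right) - 35338\right) = \left(3648 + \left(-8\right)^{2}\right) \left(-7383 - 35338\right) = \left(3648 + 64\right) \left(-42721\right) = 3712 \left(-42721\right) = -158580352$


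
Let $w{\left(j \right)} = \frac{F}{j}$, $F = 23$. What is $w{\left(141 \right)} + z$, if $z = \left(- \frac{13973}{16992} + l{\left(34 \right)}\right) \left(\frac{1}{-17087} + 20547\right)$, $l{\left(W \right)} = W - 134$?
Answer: $- \frac{1009613740912763}{487360296} \approx -2.0716 \cdot 10^{6}$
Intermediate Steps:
$w{\left(j \right)} = \frac{23}{j}$
$l{\left(W \right)} = -134 + W$
$z = - \frac{21481145115133}{10369368}$ ($z = \left(- \frac{13973}{16992} + \left(-134 + 34\right)\right) \left(\frac{1}{-17087} + 20547\right) = \left(\left(-13973\right) \frac{1}{16992} - 100\right) \left(- \frac{1}{17087} + 20547\right) = \left(- \frac{13973}{16992} - 100\right) \frac{351086588}{17087} = \left(- \frac{1713173}{16992}\right) \frac{351086588}{17087} = - \frac{21481145115133}{10369368} \approx -2.0716 \cdot 10^{6}$)
$w{\left(141 \right)} + z = \frac{23}{141} - \frac{21481145115133}{10369368} = - \frac{1009613740912763}{487360296}$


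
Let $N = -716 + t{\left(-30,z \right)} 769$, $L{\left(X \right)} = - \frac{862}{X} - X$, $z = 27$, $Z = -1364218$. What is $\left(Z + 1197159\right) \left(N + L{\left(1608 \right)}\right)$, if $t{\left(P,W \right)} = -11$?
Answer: $\frac{1448395348817}{804} \approx 1.8015 \cdot 10^{9}$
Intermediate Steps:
$L{\left(X \right)} = - X - \frac{862}{X}$
$N = -9175$ ($N = -716 - 8459 = -9175$)
$\left(Z + 1197159\right) \left(N + L{\left(1608 \right)}\right) = \left(-1364218 + 1197159\right) \left(-9175 - \left(1608 + \frac{862}{1608}\right)\right) = - 167059 \left(-9175 - \frac{1293263}{804}\right) = \left(-167059\right) \left(- \frac{8669963}{804}\right) = \frac{1448395348817}{804}$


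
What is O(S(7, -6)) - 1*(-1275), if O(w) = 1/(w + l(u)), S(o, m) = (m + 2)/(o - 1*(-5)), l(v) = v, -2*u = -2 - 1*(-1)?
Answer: 1281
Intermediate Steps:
u = ½ (u = -(-2 - 1*(-1))/2 = -(-2 + 1)/2 = -½*(-1) = ½ ≈ 0.50000)
S(o, m) = (2 + m)/(5 + o) (S(o, m) = (2 + m)/(o + 5) = (2 + m)/(5 + o))
O(w) = 1/(½ + w) (O(w) = 1/(w + ½) = 1/(½ + w))
O(S(7, -6)) - 1*(-1275) = 2/(1 + 2*((2 - 6)/(5 + 7))) - 1*(-1275) = 2/(1 + 2*(-4/12)) + 1275 = 2/(1 + 2*((1/12)*(-4))) + 1275 = 2/(1 + 2*(-⅓)) + 1275 = 2/(1 - ⅔) + 1275 = 2/(⅓) + 1275 = 2*3 + 1275 = 6 + 1275 = 1281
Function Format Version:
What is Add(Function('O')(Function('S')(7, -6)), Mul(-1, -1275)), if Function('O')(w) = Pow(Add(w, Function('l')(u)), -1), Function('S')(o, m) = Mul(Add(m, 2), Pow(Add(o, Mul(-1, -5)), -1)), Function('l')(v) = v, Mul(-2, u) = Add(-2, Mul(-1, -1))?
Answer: 1281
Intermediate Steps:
u = Rational(1, 2) (u = Mul(Rational(-1, 2), Add(-2, Mul(-1, -1))) = Mul(Rational(-1, 2), Add(-2, 1)) = Mul(Rational(-1, 2), -1) = Rational(1, 2) ≈ 0.50000)
Function('S')(o, m) = Mul(Pow(Add(5, o), -1), Add(2, m)) (Function('S')(o, m) = Mul(Add(2, m), Pow(Add(o, 5), -1)) = Mul(Add(2, m), Pow(Add(5, o), -1)) = Mul(Pow(Add(5, o), -1), Add(2, m)))
Function('O')(w) = Pow(Add(Rational(1, 2), w), -1) (Function('O')(w) = Pow(Add(w, Rational(1, 2)), -1) = Pow(Add(Rational(1, 2), w), -1))
Add(Function('O')(Function('S')(7, -6)), Mul(-1, -1275)) = Add(Mul(2, Pow(Add(1, Mul(2, Mul(Pow(Add(5, 7), -1), Add(2, -6)))), -1)), Mul(-1, -1275)) = Add(Mul(2, Pow(Add(1, Mul(2, Mul(Pow(12, -1), -4))), -1)), 1275) = Add(Mul(2, Pow(Add(1, Mul(2, Mul(Rational(1, 12), -4))), -1)), 1275) = Add(Mul(2, Pow(Add(1, Mul(2, Rational(-1, 3))), -1)), 1275) = Add(Mul(2, Pow(Add(1, Rational(-2, 3)), -1)), 1275) = Add(Mul(2, Pow(Rational(1, 3), -1)), 1275) = Add(Mul(2, 3), 1275) = Add(6, 1275) = 1281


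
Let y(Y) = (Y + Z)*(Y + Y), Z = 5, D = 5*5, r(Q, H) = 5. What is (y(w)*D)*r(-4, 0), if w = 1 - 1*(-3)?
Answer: 9000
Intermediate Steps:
D = 25
w = 4 (w = 1 + 3 = 4)
y(Y) = 2*Y*(5 + Y) (y(Y) = (Y + 5)*(Y + Y) = (5 + Y)*(2*Y) = 2*Y*(5 + Y))
(y(w)*D)*r(-4, 0) = ((2*4*(5 + 4))*25)*5 = ((2*4*9)*25)*5 = (72*25)*5 = 1800*5 = 9000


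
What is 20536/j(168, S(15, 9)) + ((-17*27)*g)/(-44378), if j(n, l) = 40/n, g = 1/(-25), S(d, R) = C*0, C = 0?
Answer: 95691393381/1109450 ≈ 86251.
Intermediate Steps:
S(d, R) = 0 (S(d, R) = 0*0 = 0)
g = -1/25 ≈ -0.040000
20536/j(168, S(15, 9)) + ((-17*27)*g)/(-44378) = 20536/((40/168)) + (-17*27*(-1/25))/(-44378) = 20536/((40*(1/168))) - 459*(-1/25)*(-1/44378) = 20536/(5/21) + (459/25)*(-1/44378) = 20536*(21/5) - 459/1109450 = 431256/5 - 459/1109450 = 95691393381/1109450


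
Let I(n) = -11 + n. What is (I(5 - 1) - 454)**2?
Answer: 212521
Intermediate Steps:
(I(5 - 1) - 454)**2 = ((-11 + (5 - 1)) - 454)**2 = ((-11 + 4) - 454)**2 = (-7 - 454)**2 = (-461)**2 = 212521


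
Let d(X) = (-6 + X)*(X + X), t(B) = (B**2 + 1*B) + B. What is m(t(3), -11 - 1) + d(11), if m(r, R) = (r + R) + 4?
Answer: 117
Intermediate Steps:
t(B) = B**2 + 2*B (t(B) = (B**2 + B) + B = (B + B**2) + B = B**2 + 2*B)
d(X) = 2*X*(-6 + X) (d(X) = (-6 + X)*(2*X) = 2*X*(-6 + X))
m(r, R) = 4 + R + r (m(r, R) = (R + r) + 4 = 4 + R + r)
m(t(3), -11 - 1) + d(11) = (4 + (-11 - 1) + 3*(2 + 3)) + 2*11*(-6 + 11) = (4 - 12 + 3*5) + 2*11*5 = (4 - 12 + 15) + 110 = 7 + 110 = 117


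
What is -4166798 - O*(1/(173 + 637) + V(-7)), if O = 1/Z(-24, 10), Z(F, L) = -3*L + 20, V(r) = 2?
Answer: -33751062179/8100 ≈ -4.1668e+6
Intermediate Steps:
Z(F, L) = 20 - 3*L
O = -1/10 (O = 1/(20 - 3*10) = 1/(20 - 30) = 1/(-10) = -1/10 ≈ -0.10000)
-4166798 - O*(1/(173 + 637) + V(-7)) = -4166798 - (-1)*(1/(173 + 637) + 2)/10 = -4166798 - (-1)*(1/810 + 2)/10 = -4166798 - (-1)*1621/(10*810) = -4166798 - 1*(-1621/8100) = -4166798 + 1621/8100 = -33751062179/8100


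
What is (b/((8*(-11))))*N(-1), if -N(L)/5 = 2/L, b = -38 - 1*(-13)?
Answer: 125/44 ≈ 2.8409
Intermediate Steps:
b = -25 (b = -38 + 13 = -25)
N(L) = -10/L
(b/((8*(-11))))*N(-1) = (-25/(8*(-11)))*(-10/(-1)) = (-25/(-88))*(-10*(-1)) = -25*(-1/88)*10 = (25/88)*10 = 125/44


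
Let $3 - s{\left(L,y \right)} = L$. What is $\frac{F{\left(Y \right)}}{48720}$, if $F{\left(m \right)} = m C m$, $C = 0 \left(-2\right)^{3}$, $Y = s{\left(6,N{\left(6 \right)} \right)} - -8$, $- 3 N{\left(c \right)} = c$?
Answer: $0$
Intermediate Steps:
$N{\left(c \right)} = - \frac{c}{3}$
$s{\left(L,y \right)} = 3 - L$
$Y = 5$ ($Y = \left(3 - 6\right) - -8 = \left(3 - 6\right) + 8 = -3 + 8 = 5$)
$C = 0$ ($C = 0 \left(-8\right) = 0$)
$F{\left(m \right)} = 0$ ($F{\left(m \right)} = m 0 m = 0 m = 0$)
$\frac{F{\left(Y \right)}}{48720} = \frac{0}{48720} = 0 \cdot \frac{1}{48720} = 0$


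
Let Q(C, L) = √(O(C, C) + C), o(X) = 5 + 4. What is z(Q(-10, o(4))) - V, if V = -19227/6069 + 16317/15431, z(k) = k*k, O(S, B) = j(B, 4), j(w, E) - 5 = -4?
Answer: -12650837/1836289 ≈ -6.8894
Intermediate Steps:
j(w, E) = 1 (j(w, E) = 5 - 4 = 1)
O(S, B) = 1
o(X) = 9
Q(C, L) = √(1 + C)
z(k) = k²
V = -3875764/1836289 (V = -19227*1/6069 + 16317*(1/15431) = -377/119 + 16317/15431 = -3875764/1836289 ≈ -2.1106)
z(Q(-10, o(4))) - V = (√(1 - 10))² - 1*(-3875764/1836289) = (√(-9))² + 3875764/1836289 = (3*I)² + 3875764/1836289 = -9 + 3875764/1836289 = -12650837/1836289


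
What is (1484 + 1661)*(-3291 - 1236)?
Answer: -14237415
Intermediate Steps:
(1484 + 1661)*(-3291 - 1236) = 3145*(-4527) = -14237415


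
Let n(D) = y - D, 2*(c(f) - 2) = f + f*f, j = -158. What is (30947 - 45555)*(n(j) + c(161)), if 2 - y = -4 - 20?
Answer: -193220016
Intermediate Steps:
c(f) = 2 + f/2 + f²/2 (c(f) = 2 + (f + f*f)/2 = 2 + (f + f²)/2 = 2 + (f/2 + f²/2) = 2 + f/2 + f²/2)
y = 26 (y = 2 - (-4 - 20) = 2 - 1*(-24) = 2 + 24 = 26)
n(D) = 26 - D
(30947 - 45555)*(n(j) + c(161)) = (30947 - 45555)*((26 - 1*(-158)) + (2 + (½)*161 + (½)*161²)) = -14608*((26 + 158) + (2 + 161/2 + (½)*25921)) = -14608*(184 + (2 + 161/2 + 25921/2)) = -14608*(184 + 13043) = -14608*13227 = -193220016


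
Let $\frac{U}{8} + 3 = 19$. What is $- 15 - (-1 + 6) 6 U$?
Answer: $57600$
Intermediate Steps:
$U = 128$ ($U = -24 + 8 \cdot 19 = -24 + 152 = 128$)
$- 15 - (-1 + 6) 6 U = - 15 - (-1 + 6) 6 \cdot 128 = - 15 \left(-1\right) 5 \cdot 6 \cdot 128 = - 15 \left(\left(-5\right) 6\right) 128 = \left(-15\right) \left(-30\right) 128 = 450 \cdot 128 = 57600$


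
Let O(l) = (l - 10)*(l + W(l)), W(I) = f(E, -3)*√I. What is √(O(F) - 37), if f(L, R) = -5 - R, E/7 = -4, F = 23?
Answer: √(262 - 26*√23) ≈ 11.718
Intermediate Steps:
E = -28 (E = 7*(-4) = -28)
W(I) = -2*√I (W(I) = (-5 - 1*(-3))*√I = (-5 + 3)*√I = -2*√I)
O(l) = (-10 + l)*(l - 2*√l) (O(l) = (l - 10)*(l - 2*√l) = (-10 + l)*(l - 2*√l))
√(O(F) - 37) = √((23² - 10*23 - 46*√23 + 20*√23) - 37) = √((529 - 230 - 46*√23 + 20*√23) - 37) = √((299 - 26*√23) - 37) = √(262 - 26*√23)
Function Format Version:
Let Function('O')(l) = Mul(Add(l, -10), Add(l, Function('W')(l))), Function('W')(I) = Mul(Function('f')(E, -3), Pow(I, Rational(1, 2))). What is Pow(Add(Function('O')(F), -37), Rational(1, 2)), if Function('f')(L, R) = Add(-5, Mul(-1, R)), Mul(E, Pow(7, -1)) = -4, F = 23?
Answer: Pow(Add(262, Mul(-26, Pow(23, Rational(1, 2)))), Rational(1, 2)) ≈ 11.718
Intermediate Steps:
E = -28 (E = Mul(7, -4) = -28)
Function('W')(I) = Mul(-2, Pow(I, Rational(1, 2))) (Function('W')(I) = Mul(Add(-5, Mul(-1, -3)), Pow(I, Rational(1, 2))) = Mul(Add(-5, 3), Pow(I, Rational(1, 2))) = Mul(-2, Pow(I, Rational(1, 2))))
Function('O')(l) = Mul(Add(-10, l), Add(l, Mul(-2, Pow(l, Rational(1, 2))))) (Function('O')(l) = Mul(Add(l, -10), Add(l, Mul(-2, Pow(l, Rational(1, 2))))) = Mul(Add(-10, l), Add(l, Mul(-2, Pow(l, Rational(1, 2))))))
Pow(Add(Function('O')(F), -37), Rational(1, 2)) = Pow(Add(Add(Pow(23, 2), Mul(-10, 23), Mul(-2, Pow(23, Rational(3, 2))), Mul(20, Pow(23, Rational(1, 2)))), -37), Rational(1, 2)) = Pow(Add(Add(529, -230, Mul(-2, Mul(23, Pow(23, Rational(1, 2)))), Mul(20, Pow(23, Rational(1, 2)))), -37), Rational(1, 2)) = Pow(Add(Add(529, -230, Mul(-46, Pow(23, Rational(1, 2))), Mul(20, Pow(23, Rational(1, 2)))), -37), Rational(1, 2)) = Pow(Add(Add(299, Mul(-26, Pow(23, Rational(1, 2)))), -37), Rational(1, 2)) = Pow(Add(262, Mul(-26, Pow(23, Rational(1, 2)))), Rational(1, 2))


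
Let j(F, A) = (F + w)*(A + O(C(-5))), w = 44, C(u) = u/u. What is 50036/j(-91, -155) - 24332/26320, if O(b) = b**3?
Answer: 61921/10340 ≈ 5.9885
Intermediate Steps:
C(u) = 1
j(F, A) = (1 + A)*(44 + F) (j(F, A) = (F + 44)*(A + 1**3) = (44 + F)*(A + 1) = (44 + F)*(1 + A) = (1 + A)*(44 + F))
50036/j(-91, -155) - 24332/26320 = 50036/(44 - 91 + 44*(-155) - 155*(-91)) - 24332/26320 = 50036/(44 - 91 - 6820 + 14105) - 24332*1/26320 = 50036/7238 - 869/940 = 50036*(1/7238) - 869/940 = 3574/517 - 869/940 = 61921/10340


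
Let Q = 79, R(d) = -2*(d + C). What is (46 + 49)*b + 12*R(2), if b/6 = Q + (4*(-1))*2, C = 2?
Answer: 40374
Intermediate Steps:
R(d) = -4 - 2*d (R(d) = -2*(d + 2) = -2*(2 + d) = -4 - 2*d)
b = 426 (b = 6*(79 + (4*(-1))*2) = 6*(79 - 4*2) = 6*(79 - 8) = 6*71 = 426)
(46 + 49)*b + 12*R(2) = (46 + 49)*426 + 12*(-4 - 2*2) = 95*426 + 12*(-4 - 4) = 40470 + 12*(-8) = 40470 - 96 = 40374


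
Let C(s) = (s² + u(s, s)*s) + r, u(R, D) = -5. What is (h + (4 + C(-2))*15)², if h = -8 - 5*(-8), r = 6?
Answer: 153664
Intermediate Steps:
C(s) = 6 + s² - 5*s (C(s) = (s² - 5*s) + 6 = 6 + s² - 5*s)
h = 32 (h = -8 + 40 = 32)
(h + (4 + C(-2))*15)² = (32 + (4 + (6 + (-2)² - 5*(-2)))*15)² = (32 + (4 + (6 + 4 + 10))*15)² = (32 + (4 + 20)*15)² = (32 + 24*15)² = (32 + 360)² = 392² = 153664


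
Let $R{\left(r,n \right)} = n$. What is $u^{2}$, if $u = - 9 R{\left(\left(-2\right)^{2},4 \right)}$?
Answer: $1296$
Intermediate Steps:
$u = -36$ ($u = \left(-9\right) 4 = -36$)
$u^{2} = \left(-36\right)^{2} = 1296$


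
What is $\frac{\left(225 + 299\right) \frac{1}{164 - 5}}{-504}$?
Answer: $- \frac{131}{20034} \approx -0.0065389$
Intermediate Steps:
$\frac{\left(225 + 299\right) \frac{1}{164 - 5}}{-504} = \frac{524}{159} \left(- \frac{1}{504}\right) = - \frac{131}{20034}$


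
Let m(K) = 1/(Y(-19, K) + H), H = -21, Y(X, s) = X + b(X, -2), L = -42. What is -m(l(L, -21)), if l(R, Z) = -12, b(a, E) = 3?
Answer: 1/37 ≈ 0.027027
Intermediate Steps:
Y(X, s) = 3 + X (Y(X, s) = X + 3 = 3 + X)
m(K) = -1/37 (m(K) = 1/((3 - 19) - 21) = 1/(-16 - 21) = 1/(-37) = -1/37)
-m(l(L, -21)) = -1*(-1/37) = 1/37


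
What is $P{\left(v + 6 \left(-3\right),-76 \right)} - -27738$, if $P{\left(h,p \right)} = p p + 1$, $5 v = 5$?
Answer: $33515$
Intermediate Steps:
$v = 1$ ($v = \frac{1}{5} \cdot 5 = 1$)
$P{\left(h,p \right)} = 1 + p^{2}$ ($P{\left(h,p \right)} = p^{2} + 1 = 1 + p^{2}$)
$P{\left(v + 6 \left(-3\right),-76 \right)} - -27738 = \left(1 + \left(-76\right)^{2}\right) - -27738 = \left(1 + 5776\right) + 27738 = 5777 + 27738 = 33515$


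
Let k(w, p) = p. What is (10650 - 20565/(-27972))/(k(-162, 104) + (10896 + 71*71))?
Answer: 33102485/49855428 ≈ 0.66397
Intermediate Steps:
(10650 - 20565/(-27972))/(k(-162, 104) + (10896 + 71*71)) = (10650 - 20565/(-27972))/(104 + (10896 + 71*71)) = (10650 - 20565*(-1/27972))/(104 + (10896 + 5041)) = (10650 + 2285/3108)/(104 + 15937) = (33102485/3108)/16041 = (33102485/3108)*(1/16041) = 33102485/49855428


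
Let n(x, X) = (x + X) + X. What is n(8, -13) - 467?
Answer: -485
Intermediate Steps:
n(x, X) = x + 2*X (n(x, X) = (X + x) + X = x + 2*X)
n(8, -13) - 467 = (8 + 2*(-13)) - 467 = (8 - 26) - 467 = -18 - 467 = -485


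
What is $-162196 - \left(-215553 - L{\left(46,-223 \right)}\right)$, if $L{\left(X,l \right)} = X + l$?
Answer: $53180$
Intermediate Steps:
$-162196 - \left(-215553 - L{\left(46,-223 \right)}\right) = -162196 - \left(-215553 - \left(46 - 223\right)\right) = -162196 - \left(-215553 - -177\right) = -162196 - \left(-215553 + 177\right) = -162196 - -215376 = -162196 + 215376 = 53180$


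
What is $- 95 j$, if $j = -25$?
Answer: $2375$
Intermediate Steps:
$- 95 j = \left(-95\right) \left(-25\right) = 2375$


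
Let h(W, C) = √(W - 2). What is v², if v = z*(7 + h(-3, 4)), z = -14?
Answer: 8624 + 2744*I*√5 ≈ 8624.0 + 6135.8*I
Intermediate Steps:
h(W, C) = √(-2 + W)
v = -98 - 14*I*√5 (v = -14*(7 + √(-2 - 3)) = -14*(7 + √(-5)) = -14*(7 + I*√5) = -98 - 14*I*√5 ≈ -98.0 - 31.305*I)
v² = (-98 - 14*I*√5)²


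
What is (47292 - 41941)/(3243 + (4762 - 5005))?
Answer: 5351/3000 ≈ 1.7837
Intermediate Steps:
(47292 - 41941)/(3243 + (4762 - 5005)) = 5351/(3243 - 243) = 5351/3000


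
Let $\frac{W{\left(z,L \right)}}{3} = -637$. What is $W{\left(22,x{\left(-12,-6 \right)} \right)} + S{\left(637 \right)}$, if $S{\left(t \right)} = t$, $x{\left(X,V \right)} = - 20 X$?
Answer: $-1274$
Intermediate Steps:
$W{\left(z,L \right)} = -1911$ ($W{\left(z,L \right)} = 3 \left(-637\right) = -1911$)
$W{\left(22,x{\left(-12,-6 \right)} \right)} + S{\left(637 \right)} = -1911 + 637 = -1274$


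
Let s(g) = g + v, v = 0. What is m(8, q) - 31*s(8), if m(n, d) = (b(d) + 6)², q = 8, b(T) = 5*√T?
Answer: -12 + 120*√2 ≈ 157.71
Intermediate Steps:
m(n, d) = (6 + 5*√d)² (m(n, d) = (5*√d + 6)² = (6 + 5*√d)²)
s(g) = g (s(g) = g + 0 = g)
m(8, q) - 31*s(8) = (6 + 5*√8)² - 31*8 = (6 + 5*(2*√2))² - 248 = (6 + 10*√2)² - 248 = -248 + (6 + 10*√2)²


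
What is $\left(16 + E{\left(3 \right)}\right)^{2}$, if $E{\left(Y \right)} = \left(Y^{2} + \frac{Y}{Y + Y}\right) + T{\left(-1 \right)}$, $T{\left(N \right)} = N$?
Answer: $\frac{2401}{4} \approx 600.25$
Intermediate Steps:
$E{\left(Y \right)} = - \frac{1}{2} + Y^{2}$ ($E{\left(Y \right)} = \left(Y^{2} + \frac{Y}{Y + Y}\right) - 1 = \left(Y^{2} + \frac{Y}{2 Y}\right) - 1 = \left(Y^{2} + \frac{1}{2 Y} Y\right) - 1 = \left(Y^{2} + \frac{1}{2}\right) - 1 = \left(\frac{1}{2} + Y^{2}\right) - 1 = - \frac{1}{2} + Y^{2}$)
$\left(16 + E{\left(3 \right)}\right)^{2} = \left(16 - \left(\frac{1}{2} - 3^{2}\right)\right)^{2} = \left(16 + \left(- \frac{1}{2} + 9\right)\right)^{2} = \left(16 + \frac{17}{2}\right)^{2} = \left(\frac{49}{2}\right)^{2} = \frac{2401}{4}$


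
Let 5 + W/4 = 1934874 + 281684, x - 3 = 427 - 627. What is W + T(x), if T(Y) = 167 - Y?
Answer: 8866576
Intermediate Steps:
x = -197 (x = 3 + (427 - 627) = 3 - 200 = -197)
W = 8866212 (W = -20 + 4*(1934874 + 281684) = -20 + 4*2216558 = -20 + 8866232 = 8866212)
W + T(x) = 8866212 + (167 - 1*(-197)) = 8866212 + (167 + 197) = 8866212 + 364 = 8866576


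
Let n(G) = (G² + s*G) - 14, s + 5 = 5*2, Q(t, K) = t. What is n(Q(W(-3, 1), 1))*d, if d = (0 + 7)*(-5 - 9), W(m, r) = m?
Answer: 1960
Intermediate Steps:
s = 5 (s = -5 + 5*2 = -5 + 10 = 5)
n(G) = -14 + G² + 5*G (n(G) = (G² + 5*G) - 14 = -14 + G² + 5*G)
d = -98 (d = 7*(-14) = -98)
n(Q(W(-3, 1), 1))*d = (-14 + (-3)² + 5*(-3))*(-98) = (-14 + 9 - 15)*(-98) = -20*(-98) = 1960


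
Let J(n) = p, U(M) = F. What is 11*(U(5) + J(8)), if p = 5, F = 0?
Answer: 55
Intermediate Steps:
U(M) = 0
J(n) = 5
11*(U(5) + J(8)) = 11*(0 + 5) = 11*5 = 55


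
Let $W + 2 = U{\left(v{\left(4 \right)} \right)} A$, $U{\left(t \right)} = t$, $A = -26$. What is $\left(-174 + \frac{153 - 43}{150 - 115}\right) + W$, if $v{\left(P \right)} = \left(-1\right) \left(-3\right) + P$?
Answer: $- \frac{2484}{7} \approx -354.86$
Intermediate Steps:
$v{\left(P \right)} = 3 + P$
$W = -184$ ($W = -2 + \left(3 + 4\right) \left(-26\right) = -2 + 7 \left(-26\right) = -2 - 182 = -184$)
$\left(-174 + \frac{153 - 43}{150 - 115}\right) + W = \left(-174 + \frac{153 - 43}{150 - 115}\right) - 184 = \left(-174 + \frac{110}{35}\right) - 184 = \left(-174 + 110 \cdot \frac{1}{35}\right) - 184 = \left(-174 + \frac{22}{7}\right) - 184 = - \frac{1196}{7} - 184 = - \frac{2484}{7}$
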